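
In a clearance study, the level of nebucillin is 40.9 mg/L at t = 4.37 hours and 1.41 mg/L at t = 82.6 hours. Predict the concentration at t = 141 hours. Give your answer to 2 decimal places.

0.11 mg/L

Over Δt = 82.6 − 4.37 = 78.23 hours, the level fell by a factor of 40.9/1.41 ≈ 29.007.
n = log₂(29.007) ≈ 4.8583 half-lives, so t½ = 78.23/4.8583 ≈ 16.102 hours.
From t = 82.6 to t = 141: 1.41 × (1/2)^((141−82.6)/16.102) ≈ 0.11414 mg/L.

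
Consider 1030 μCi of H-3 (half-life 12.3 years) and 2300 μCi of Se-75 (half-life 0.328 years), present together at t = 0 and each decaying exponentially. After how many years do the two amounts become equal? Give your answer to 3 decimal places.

0.391 years

Set 1030·(1/2)^(t/12.3) = 2300·(1/2)^(t/0.328).
Taking log₂: log₂(1030/2300) = t·(1/12.3 − 1/0.328).
log₂(0.44783) = -1.159; 1/12.3 − 1/0.328 = -2.9675.
t = -1.159 / -2.9675 ≈ 0.39056 years.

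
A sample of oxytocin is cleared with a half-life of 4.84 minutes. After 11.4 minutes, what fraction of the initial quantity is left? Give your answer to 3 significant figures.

n = 11.4/4.84 ≈ 2.3554 half-lives.
Fraction remaining = (1/2)^2.3554 ≈ 0.19542.

0.195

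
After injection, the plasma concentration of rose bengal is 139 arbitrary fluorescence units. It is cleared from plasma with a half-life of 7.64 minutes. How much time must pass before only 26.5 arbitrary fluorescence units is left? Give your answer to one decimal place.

Fraction remaining = 26.5/139 ≈ 0.19065.
n = log₂(139/26.5) = ln(5.2453)/ln 2 ≈ 2.391 half-lives.
t = n × t½ = 2.391 × 7.64 ≈ 18.267 minutes.

18.3 minutes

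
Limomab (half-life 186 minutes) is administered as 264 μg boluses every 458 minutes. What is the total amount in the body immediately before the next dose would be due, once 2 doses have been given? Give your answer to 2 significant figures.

The 2 doses were given 916, 458 minutes ago.
Total = 264·(1/2)^(916/186) + 264·(1/2)^(458/186)
      = 8.6918 + 47.902 ≈ 56.594 μg.

57 μg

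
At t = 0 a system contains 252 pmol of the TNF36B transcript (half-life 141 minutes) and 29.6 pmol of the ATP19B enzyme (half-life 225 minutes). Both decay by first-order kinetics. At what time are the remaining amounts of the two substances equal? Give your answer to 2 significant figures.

1200 minutes

Set 252·(1/2)^(t/141) = 29.6·(1/2)^(t/225).
Taking log₂: log₂(252/29.6) = t·(1/141 − 1/225).
log₂(8.5135) = 3.0898; 1/141 − 1/225 = 0.0026478.
t = 3.0898 / 0.0026478 ≈ 1166.9 minutes.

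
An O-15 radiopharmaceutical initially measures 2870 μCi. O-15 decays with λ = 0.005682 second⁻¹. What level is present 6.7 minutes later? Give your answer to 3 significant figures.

292 μCi

t½ = ln 2 / λ = 0.69315 / 0.005682 ≈ 121.99 seconds.
Convert the elapsed time: 6.7 minutes = 402 seconds.
Number of half-lives: n = 402/121.99 ≈ 3.2954.
Remaining = 2870 × (1/2)^3.2954 = 2870 × 0.10186 ≈ 292.34 μCi.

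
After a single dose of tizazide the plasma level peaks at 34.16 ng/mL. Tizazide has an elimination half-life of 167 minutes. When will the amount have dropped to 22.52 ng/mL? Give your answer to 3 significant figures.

100 minutes

Fraction remaining = 22.52/34.16 ≈ 0.65925.
n = log₂(34.16/22.52) = ln(1.5169)/ln 2 ≈ 0.6011 half-lives.
t = n × t½ = 0.6011 × 167 ≈ 100.38 minutes.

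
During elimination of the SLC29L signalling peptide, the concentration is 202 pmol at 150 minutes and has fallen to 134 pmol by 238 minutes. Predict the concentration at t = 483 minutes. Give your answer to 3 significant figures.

Over Δt = 238 − 150 = 88 minutes, the level fell by a factor of 202/134 ≈ 1.5075.
n = log₂(1.5075) ≈ 0.59212 half-lives, so t½ = 88/0.59212 ≈ 148.62 minutes.
From t = 238 to t = 483: 134 × (1/2)^((483−238)/148.62) ≈ 42.742 pmol.

42.7 pmol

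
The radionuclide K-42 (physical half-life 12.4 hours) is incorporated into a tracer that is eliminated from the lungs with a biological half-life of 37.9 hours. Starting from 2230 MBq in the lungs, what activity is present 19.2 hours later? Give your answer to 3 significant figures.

1/t_eff = 1/t_phys + 1/t_biol = 1/12.4 + 1/37.9 = 0.10703 per hour.
t_eff = 12.4 × 37.9 / (12.4 + 37.9) ≈ 9.3431 hours.
Remaining = 2230 × (1/2)^(19.2/9.3431) = 2230 × (1/2)^2.055 ≈ 536.65 MBq.

537 MBq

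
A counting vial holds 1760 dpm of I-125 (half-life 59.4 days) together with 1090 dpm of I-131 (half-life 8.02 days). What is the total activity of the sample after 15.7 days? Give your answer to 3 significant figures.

I-125: 1760 × (1/2)^(15.7/59.4) = 1760 × (1/2)^0.26431 ≈ 1465.4 dpm.
I-131: 1090 × (1/2)^(15.7/8.02) = 1090 × (1/2)^1.9576 ≈ 280.63 dpm.
Total = 1465.4 + 280.63 ≈ 1746 dpm.

1750 dpm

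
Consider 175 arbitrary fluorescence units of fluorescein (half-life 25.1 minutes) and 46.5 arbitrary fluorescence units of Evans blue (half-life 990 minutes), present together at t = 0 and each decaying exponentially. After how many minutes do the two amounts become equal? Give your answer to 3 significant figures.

49.2 minutes

Set 175·(1/2)^(t/25.1) = 46.5·(1/2)^(t/990).
Taking log₂: log₂(175/46.5) = t·(1/25.1 − 1/990).
log₂(3.7634) = 1.9121; 1/25.1 − 1/990 = 0.038831.
t = 1.9121 / 0.038831 ≈ 49.241 minutes.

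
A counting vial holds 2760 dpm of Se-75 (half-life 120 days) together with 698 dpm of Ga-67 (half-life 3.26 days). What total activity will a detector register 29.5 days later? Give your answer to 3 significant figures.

2330 dpm

Se-75: 2760 × (1/2)^(29.5/120) = 2760 × (1/2)^0.24583 ≈ 2327.6 dpm.
Ga-67: 698 × (1/2)^(29.5/3.26) = 698 × (1/2)^9.0491 ≈ 1.3177 dpm.
Total = 2327.6 + 1.3177 ≈ 2328.9 dpm.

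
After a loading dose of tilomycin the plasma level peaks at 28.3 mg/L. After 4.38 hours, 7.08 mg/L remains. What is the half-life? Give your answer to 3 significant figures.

2.19 hours

A/A₀ = 7.08/28.3 ≈ 0.25018.
n = log₂(3.9972) ≈ 1.999 half-lives elapsed in 4.38 hours.
t½ = 4.38/1.999 ≈ 2.1911 hours.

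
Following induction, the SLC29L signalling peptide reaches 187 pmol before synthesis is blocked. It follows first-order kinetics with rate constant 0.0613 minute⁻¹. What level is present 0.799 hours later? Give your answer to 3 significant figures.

9.90 pmol

t½ = ln 2 / λ = 0.69315 / 0.0613 ≈ 11.307 minutes.
Convert the elapsed time: 0.799 hours = 47.94 minutes.
Number of half-lives: n = 47.94/11.307 ≈ 4.2397.
Remaining = 187 × (1/2)^4.2397 = 187 × 0.052933 ≈ 9.8985 pmol.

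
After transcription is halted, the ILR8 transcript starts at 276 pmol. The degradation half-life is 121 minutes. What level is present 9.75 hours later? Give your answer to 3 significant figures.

9.67 pmol

Convert the elapsed time: 9.75 hours = 585 minutes.
Number of half-lives: n = 585/121 ≈ 4.8347.
Remaining = 276 × (1/2)^4.8347 = 276 × 0.035043 ≈ 9.672 pmol.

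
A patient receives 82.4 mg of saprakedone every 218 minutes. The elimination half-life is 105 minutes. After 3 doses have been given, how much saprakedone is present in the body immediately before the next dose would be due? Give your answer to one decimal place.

The 3 doses were given 654, 436, 218 minutes ago.
Total = 82.4·(1/2)^(654/105) + 82.4·(1/2)^(436/105) + 82.4·(1/2)^(218/105)
      = 1.0989 + 4.6338 + 19.54 ≈ 25.273 mg.

25.3 mg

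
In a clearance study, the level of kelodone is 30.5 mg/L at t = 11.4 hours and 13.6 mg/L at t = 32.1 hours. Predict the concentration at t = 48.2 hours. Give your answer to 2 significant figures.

Over Δt = 32.1 − 11.4 = 20.7 hours, the level fell by a factor of 30.5/13.6 ≈ 2.2426.
n = log₂(2.2426) ≈ 1.1652 half-lives, so t½ = 20.7/1.1652 ≈ 17.765 hours.
From t = 32.1 to t = 48.2: 13.6 × (1/2)^((48.2−32.1)/17.765) ≈ 7.2565 mg/L.

7.3 mg/L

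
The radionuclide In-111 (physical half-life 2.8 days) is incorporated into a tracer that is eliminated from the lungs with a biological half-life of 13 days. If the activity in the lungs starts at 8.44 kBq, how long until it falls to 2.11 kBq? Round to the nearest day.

5 days

1/t_eff = 1/t_phys + 1/t_biol = 1/2.8 + 1/13 = 0.43407 per day.
t_eff = 2.8 × 13 / (2.8 + 13) ≈ 2.3038 days.
n = log₂(8.44/2.11) ≈ 2; t = 2 × 2.3038 ≈ 4.6076 days.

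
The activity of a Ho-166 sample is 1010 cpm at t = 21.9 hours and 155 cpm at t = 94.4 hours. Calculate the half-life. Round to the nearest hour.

Over Δt = 94.4 − 21.9 = 72.5 hours, the level fell by a factor of 1010/155 ≈ 6.5161.
n = log₂(6.5161) ≈ 2.704 half-lives, so t½ = 72.5/2.704 ≈ 26.812 hours.

27 hours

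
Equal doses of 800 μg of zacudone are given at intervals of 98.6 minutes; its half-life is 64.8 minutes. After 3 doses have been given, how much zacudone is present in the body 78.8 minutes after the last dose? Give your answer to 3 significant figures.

The 3 doses were given 276, 177.4, 78.8 minutes ago.
Total = 800·(1/2)^(276/64.8) + 800·(1/2)^(177.4/64.8) + 800·(1/2)^(78.8/64.8)
      = 41.776 + 119.94 + 344.37 ≈ 506.09 μg.

506 μg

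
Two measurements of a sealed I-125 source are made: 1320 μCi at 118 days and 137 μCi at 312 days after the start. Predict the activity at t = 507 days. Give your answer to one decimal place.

Over Δt = 312 − 118 = 194 days, the level fell by a factor of 1320/137 ≈ 9.635.
n = log₂(9.635) ≈ 3.2683 half-lives, so t½ = 194/3.2683 ≈ 59.358 days.
From t = 312 to t = 507: 137 × (1/2)^((507−312)/59.358) ≈ 14.054 μCi.

14.1 μCi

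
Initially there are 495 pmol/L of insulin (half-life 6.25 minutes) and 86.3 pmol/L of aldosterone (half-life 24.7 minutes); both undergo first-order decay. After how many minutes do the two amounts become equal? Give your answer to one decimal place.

21.1 minutes

Set 495·(1/2)^(t/6.25) = 86.3·(1/2)^(t/24.7).
Taking log₂: log₂(495/86.3) = t·(1/6.25 − 1/24.7).
log₂(5.7358) = 2.52; 1/6.25 − 1/24.7 = 0.11951.
t = 2.52 / 0.11951 ≈ 21.085 minutes.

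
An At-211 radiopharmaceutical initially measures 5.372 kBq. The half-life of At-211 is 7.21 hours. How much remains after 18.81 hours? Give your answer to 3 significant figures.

0.881 kBq

Number of half-lives: n = 18.81/7.21 ≈ 2.6089.
Remaining = 5.372 × (1/2)^2.6089 = 5.372 × 0.16393 ≈ 0.88061 kBq.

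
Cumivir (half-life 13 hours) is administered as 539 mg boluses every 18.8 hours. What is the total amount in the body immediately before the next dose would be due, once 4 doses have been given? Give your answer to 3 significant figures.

307 mg

The 4 doses were given 75.2, 56.4, 37.6, 18.8 hours ago.
Total = 539·(1/2)^(75.2/13) + 539·(1/2)^(56.4/13) + 539·(1/2)^(37.6/13) + 539·(1/2)^(18.8/13)
      = 9.7779 + 26.643 + 72.597 + 197.81 ≈ 306.83 mg.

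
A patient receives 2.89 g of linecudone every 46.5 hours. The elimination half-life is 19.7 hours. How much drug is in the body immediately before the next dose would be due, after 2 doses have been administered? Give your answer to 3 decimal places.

The 2 doses were given 93, 46.5 hours ago.
Total = 2.89·(1/2)^(93/19.7) + 2.89·(1/2)^(46.5/19.7)
      = 0.1096 + 0.56279 ≈ 0.67238 g.

0.672 g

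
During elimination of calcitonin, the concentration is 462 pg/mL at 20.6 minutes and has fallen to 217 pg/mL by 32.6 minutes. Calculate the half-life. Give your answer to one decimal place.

Over Δt = 32.6 − 20.6 = 12 minutes, the level fell by a factor of 462/217 ≈ 2.129.
n = log₂(2.129) ≈ 1.0902 half-lives, so t½ = 12/1.0902 ≈ 11.007 minutes.

11.0 minutes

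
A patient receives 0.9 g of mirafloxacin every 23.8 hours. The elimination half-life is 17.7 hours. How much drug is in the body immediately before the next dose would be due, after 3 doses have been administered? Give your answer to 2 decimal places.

0.55 g

The 3 doses were given 71.4, 47.6, 23.8 hours ago.
Total = 0.9·(1/2)^(71.4/17.7) + 0.9·(1/2)^(47.6/17.7) + 0.9·(1/2)^(23.8/17.7)
      = 0.054944 + 0.13954 + 0.35438 ≈ 0.54886 g.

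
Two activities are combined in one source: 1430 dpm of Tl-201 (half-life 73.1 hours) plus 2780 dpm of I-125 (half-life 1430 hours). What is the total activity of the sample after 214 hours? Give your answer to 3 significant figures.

Tl-201: 1430 × (1/2)^(214/73.1) = 1430 × (1/2)^2.9275 ≈ 187.96 dpm.
I-125: 2780 × (1/2)^(214/1430) = 2780 × (1/2)^0.14965 ≈ 2506.1 dpm.
Total = 187.96 + 2506.1 ≈ 2694 dpm.

2690 dpm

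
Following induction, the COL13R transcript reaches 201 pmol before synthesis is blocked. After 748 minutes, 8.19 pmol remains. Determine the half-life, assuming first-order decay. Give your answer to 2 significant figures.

160 minutes

A/A₀ = 8.19/201 ≈ 0.040746.
n = log₂(24.542) ≈ 4.6172 half-lives elapsed in 748 minutes.
t½ = 748/4.6172 ≈ 162 minutes.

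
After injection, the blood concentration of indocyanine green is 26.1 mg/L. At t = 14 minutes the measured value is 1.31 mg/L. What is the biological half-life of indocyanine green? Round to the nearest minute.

3 minutes

A/A₀ = 1.31/26.1 ≈ 0.050192.
n = log₂(19.924) ≈ 4.3164 half-lives elapsed in 14 minutes.
t½ = 14/4.3164 ≈ 3.2434 minutes.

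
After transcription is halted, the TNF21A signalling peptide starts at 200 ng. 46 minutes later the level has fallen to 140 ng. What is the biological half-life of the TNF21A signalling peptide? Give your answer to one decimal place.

89.4 minutes

A/A₀ = 140/200 ≈ 0.7.
n = log₂(1.4286) ≈ 0.51457 half-lives elapsed in 46 minutes.
t½ = 46/0.51457 ≈ 89.394 minutes.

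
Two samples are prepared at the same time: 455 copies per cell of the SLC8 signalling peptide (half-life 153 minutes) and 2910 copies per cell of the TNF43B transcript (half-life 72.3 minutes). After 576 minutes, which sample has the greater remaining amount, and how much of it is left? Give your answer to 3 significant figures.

SLC8 signalling peptide: 455 × (1/2)^3.7647 ≈ 33.475 copies per cell.
TNF43B transcript: 2910 × (1/2)^7.9668 ≈ 11.632 copies per cell.
SLC8 signalling peptide has more remaining, at ≈ 33.475 copies per cell.

SLC8 signalling peptide, 33.5 copies per cell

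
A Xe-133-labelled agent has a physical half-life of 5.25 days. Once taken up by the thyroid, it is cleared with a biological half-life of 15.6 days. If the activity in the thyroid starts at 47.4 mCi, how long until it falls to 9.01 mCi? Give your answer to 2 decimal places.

1/t_eff = 1/t_phys + 1/t_biol = 1/5.25 + 1/15.6 = 0.25458 per day.
t_eff = 5.25 × 15.6 / (5.25 + 15.6) ≈ 3.9281 days.
n = log₂(47.4/9.01) ≈ 2.3953; t = 2.3953 × 3.9281 ≈ 9.4088 days.

9.41 days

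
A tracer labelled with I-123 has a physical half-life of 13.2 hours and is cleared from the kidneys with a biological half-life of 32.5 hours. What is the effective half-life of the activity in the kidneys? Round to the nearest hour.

1/t_eff = 1/t_phys + 1/t_biol = 1/13.2 + 1/32.5 = 0.10653 per hour.
t_eff = 13.2 × 32.5 / (13.2 + 32.5) ≈ 9.3873 hours.

9 hours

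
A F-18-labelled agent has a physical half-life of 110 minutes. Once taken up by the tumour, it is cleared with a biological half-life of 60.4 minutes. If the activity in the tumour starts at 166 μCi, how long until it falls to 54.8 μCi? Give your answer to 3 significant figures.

1/t_eff = 1/t_phys + 1/t_biol = 1/110 + 1/60.4 = 0.025647 per minute.
t_eff = 110 × 60.4 / (110 + 60.4) ≈ 38.991 minutes.
n = log₂(166/54.8) ≈ 1.5989; t = 1.5989 × 38.991 ≈ 62.343 minutes.

62.3 minutes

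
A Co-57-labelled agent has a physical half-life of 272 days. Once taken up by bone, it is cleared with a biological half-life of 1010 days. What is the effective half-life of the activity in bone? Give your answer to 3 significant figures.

214 days

1/t_eff = 1/t_phys + 1/t_biol = 1/272 + 1/1010 = 0.0046666 per day.
t_eff = 272 × 1010 / (272 + 1010) ≈ 214.29 days.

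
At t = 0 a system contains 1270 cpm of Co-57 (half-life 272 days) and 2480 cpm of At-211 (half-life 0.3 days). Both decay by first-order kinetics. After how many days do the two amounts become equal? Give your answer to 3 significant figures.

Set 1270·(1/2)^(t/272) = 2480·(1/2)^(t/0.3).
Taking log₂: log₂(1270/2480) = t·(1/272 − 1/0.3).
log₂(0.5121) = -0.96551; 1/272 − 1/0.3 = -3.3297.
t = -0.96551 / -3.3297 ≈ 0.28997 days.

0.290 days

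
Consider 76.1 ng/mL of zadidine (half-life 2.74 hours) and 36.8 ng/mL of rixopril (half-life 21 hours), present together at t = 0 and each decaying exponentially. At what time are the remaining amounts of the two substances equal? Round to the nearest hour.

Set 76.1·(1/2)^(t/2.74) = 36.8·(1/2)^(t/21).
Taking log₂: log₂(76.1/36.8) = t·(1/2.74 − 1/21).
log₂(2.0679) = 1.0482; 1/2.74 − 1/21 = 0.31734.
t = 1.0482 / 0.31734 ≈ 3.303 hours.

3 hours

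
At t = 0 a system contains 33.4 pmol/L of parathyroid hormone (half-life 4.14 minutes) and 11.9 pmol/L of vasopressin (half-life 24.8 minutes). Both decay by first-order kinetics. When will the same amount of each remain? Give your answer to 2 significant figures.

7.4 minutes

Set 33.4·(1/2)^(t/4.14) = 11.9·(1/2)^(t/24.8).
Taking log₂: log₂(33.4/11.9) = t·(1/4.14 − 1/24.8).
log₂(2.8067) = 1.4889; 1/4.14 − 1/24.8 = 0.20122.
t = 1.4889 / 0.20122 ≈ 7.3992 minutes.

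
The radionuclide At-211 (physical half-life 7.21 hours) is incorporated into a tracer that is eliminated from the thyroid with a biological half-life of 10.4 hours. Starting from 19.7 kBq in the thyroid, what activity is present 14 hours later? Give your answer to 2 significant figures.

1/t_eff = 1/t_phys + 1/t_biol = 1/7.21 + 1/10.4 = 0.23485 per hour.
t_eff = 7.21 × 10.4 / (7.21 + 10.4) ≈ 4.258 hours.
Remaining = 19.7 × (1/2)^(14/4.258) = 19.7 × (1/2)^3.2879 ≈ 2.017 kBq.

2.0 kBq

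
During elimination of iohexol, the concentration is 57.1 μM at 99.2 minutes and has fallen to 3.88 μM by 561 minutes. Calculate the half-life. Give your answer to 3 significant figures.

119 minutes

Over Δt = 561 − 99.2 = 461.8 minutes, the level fell by a factor of 57.1/3.88 ≈ 14.716.
n = log₂(14.716) ≈ 3.8794 half-lives, so t½ = 461.8/3.8794 ≈ 119.04 minutes.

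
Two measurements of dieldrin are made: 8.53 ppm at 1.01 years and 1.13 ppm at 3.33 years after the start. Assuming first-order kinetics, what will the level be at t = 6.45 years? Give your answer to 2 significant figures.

Over Δt = 3.33 − 1.01 = 2.32 years, the level fell by a factor of 8.53/1.13 ≈ 7.5487.
n = log₂(7.5487) ≈ 2.9162 half-lives, so t½ = 2.32/2.9162 ≈ 0.79555 years.
From t = 3.33 to t = 6.45: 1.13 × (1/2)^((6.45−3.33)/0.79555) ≈ 0.074558 ppm.

0.075 ppm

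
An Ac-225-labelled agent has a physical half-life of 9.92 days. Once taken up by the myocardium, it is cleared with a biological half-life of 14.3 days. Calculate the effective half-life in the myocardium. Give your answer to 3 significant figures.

5.86 days

1/t_eff = 1/t_phys + 1/t_biol = 1/9.92 + 1/14.3 = 0.17074 per day.
t_eff = 9.92 × 14.3 / (9.92 + 14.3) ≈ 5.857 days.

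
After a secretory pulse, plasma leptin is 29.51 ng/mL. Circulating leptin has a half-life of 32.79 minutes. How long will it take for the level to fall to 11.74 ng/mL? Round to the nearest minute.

Fraction remaining = 11.74/29.51 ≈ 0.39783.
n = log₂(29.51/11.74) = ln(2.5136)/ln 2 ≈ 1.3298 half-lives.
t = n × t½ = 1.3298 × 32.79 ≈ 43.603 minutes.

44 minutes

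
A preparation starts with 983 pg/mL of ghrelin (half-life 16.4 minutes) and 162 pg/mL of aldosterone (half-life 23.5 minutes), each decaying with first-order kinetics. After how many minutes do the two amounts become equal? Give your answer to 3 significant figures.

Set 983·(1/2)^(t/16.4) = 162·(1/2)^(t/23.5).
Taking log₂: log₂(983/162) = t·(1/16.4 − 1/23.5).
log₂(6.0679) = 2.6012; 1/16.4 − 1/23.5 = 0.018422.
t = 2.6012 / 0.018422 ≈ 141.2 minutes.

141 minutes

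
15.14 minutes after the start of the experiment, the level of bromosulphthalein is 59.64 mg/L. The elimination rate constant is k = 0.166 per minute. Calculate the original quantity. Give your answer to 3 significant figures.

736 mg/L

t½ = ln 2 / k = 0.69315 / 0.166 ≈ 4.1756 minutes.
Number of half-lives elapsed: n = 15.14/4.1756 ≈ 3.6258.
A₀ = A × 2^n = 59.64 × 2^3.6258 = 59.64 × 12.345 ≈ 736.25 mg/L.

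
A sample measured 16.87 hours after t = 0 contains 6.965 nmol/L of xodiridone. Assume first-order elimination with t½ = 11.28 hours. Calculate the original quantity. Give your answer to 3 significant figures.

Number of half-lives elapsed: n = 16.87/11.28 ≈ 1.4956.
A₀ = A × 2^n = 6.965 × 2^1.4956 = 6.965 × 2.8198 ≈ 19.64 nmol/L.

19.6 nmol/L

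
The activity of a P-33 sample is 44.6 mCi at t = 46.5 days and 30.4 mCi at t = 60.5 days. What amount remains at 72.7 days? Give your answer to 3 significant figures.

Over Δt = 60.5 − 46.5 = 14 days, the level fell by a factor of 44.6/30.4 ≈ 1.4671.
n = log₂(1.4671) ≈ 0.55297 half-lives, so t½ = 14/0.55297 ≈ 25.318 days.
From t = 60.5 to t = 72.7: 30.4 × (1/2)^((72.7−60.5)/25.318) ≈ 21.768 mCi.

21.8 mCi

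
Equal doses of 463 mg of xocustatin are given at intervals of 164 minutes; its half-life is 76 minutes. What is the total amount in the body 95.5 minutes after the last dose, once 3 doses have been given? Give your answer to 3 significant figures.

The 3 doses were given 423.5, 259.5, 95.5 minutes ago.
Total = 463·(1/2)^(423.5/76) + 463·(1/2)^(259.5/76) + 463·(1/2)^(95.5/76)
      = 9.7304 + 43.423 + 193.78 ≈ 246.94 mg.

247 mg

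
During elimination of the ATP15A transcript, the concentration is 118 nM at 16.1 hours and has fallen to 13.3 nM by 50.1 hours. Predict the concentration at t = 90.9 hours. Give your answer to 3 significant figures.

Over Δt = 50.1 − 16.1 = 34 hours, the level fell by a factor of 118/13.3 ≈ 8.8722.
n = log₂(8.8722) ≈ 3.1493 half-lives, so t½ = 34/3.1493 ≈ 10.796 hours.
From t = 50.1 to t = 90.9: 13.3 × (1/2)^((90.9−50.1)/10.796) ≈ 0.96876 nM.

0.969 nM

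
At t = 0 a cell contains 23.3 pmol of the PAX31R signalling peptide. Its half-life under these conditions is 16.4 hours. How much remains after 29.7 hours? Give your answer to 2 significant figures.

6.6 pmol

Number of half-lives: n = 29.7/16.4 ≈ 1.811.
Remaining = 23.3 × (1/2)^1.811 = 23.3 × 0.285 ≈ 6.6405 pmol.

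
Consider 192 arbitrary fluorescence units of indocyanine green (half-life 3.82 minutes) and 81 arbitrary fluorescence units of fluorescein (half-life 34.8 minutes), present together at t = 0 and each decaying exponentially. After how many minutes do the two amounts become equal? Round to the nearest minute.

5 minutes

Set 192·(1/2)^(t/3.82) = 81·(1/2)^(t/34.8).
Taking log₂: log₂(192/81) = t·(1/3.82 − 1/34.8).
log₂(2.3704) = 1.2451; 1/3.82 − 1/34.8 = 0.23304.
t = 1.2451 / 0.23304 ≈ 5.3428 minutes.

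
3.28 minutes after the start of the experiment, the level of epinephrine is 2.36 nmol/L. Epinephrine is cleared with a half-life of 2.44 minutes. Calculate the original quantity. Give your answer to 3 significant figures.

5.99 nmol/L

Number of half-lives elapsed: n = 3.28/2.44 ≈ 1.3443.
A₀ = A × 2^n = 2.36 × 2^1.3443 = 2.36 × 2.539 ≈ 5.992 nmol/L.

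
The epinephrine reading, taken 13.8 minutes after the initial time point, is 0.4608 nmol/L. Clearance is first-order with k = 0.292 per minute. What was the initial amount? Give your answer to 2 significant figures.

t½ = ln 2 / k = 0.69315 / 0.292 ≈ 2.3738 minutes.
Number of half-lives elapsed: n = 13.8/2.3738 ≈ 5.8135.
A₀ = A × 2^n = 0.4608 × 2^5.8135 = 0.4608 × 56.238 ≈ 25.915 nmol/L.

26 nmol/L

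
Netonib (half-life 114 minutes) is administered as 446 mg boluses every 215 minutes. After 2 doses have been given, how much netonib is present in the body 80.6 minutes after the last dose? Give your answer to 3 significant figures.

The 2 doses were given 295.6, 80.6 minutes ago.
Total = 446·(1/2)^(295.6/114) + 446·(1/2)^(80.6/114)
      = 73.921 + 273.21 ≈ 347.13 mg.

347 mg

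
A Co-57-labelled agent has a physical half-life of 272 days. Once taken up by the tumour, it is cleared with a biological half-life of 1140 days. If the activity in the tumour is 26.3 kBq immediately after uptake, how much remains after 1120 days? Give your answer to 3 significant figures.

0.767 kBq

1/t_eff = 1/t_phys + 1/t_biol = 1/272 + 1/1140 = 0.0045537 per day.
t_eff = 272 × 1140 / (272 + 1140) ≈ 219.6 days.
Remaining = 26.3 × (1/2)^(1120/219.6) = 26.3 × (1/2)^5.1001 ≈ 0.76678 kBq.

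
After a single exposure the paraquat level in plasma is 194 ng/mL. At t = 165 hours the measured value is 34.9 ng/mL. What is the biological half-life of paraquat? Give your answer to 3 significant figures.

A/A₀ = 34.9/194 ≈ 0.1799.
n = log₂(5.5587) ≈ 2.4748 half-lives elapsed in 165 hours.
t½ = 165/2.4748 ≈ 66.673 hours.

66.7 hours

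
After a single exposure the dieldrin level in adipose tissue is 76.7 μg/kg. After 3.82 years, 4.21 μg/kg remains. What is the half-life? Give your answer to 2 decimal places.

0.91 years

A/A₀ = 4.21/76.7 ≈ 0.054889.
n = log₂(18.219) ≈ 4.1873 half-lives elapsed in 3.82 years.
t½ = 3.82/4.1873 ≈ 0.91227 years.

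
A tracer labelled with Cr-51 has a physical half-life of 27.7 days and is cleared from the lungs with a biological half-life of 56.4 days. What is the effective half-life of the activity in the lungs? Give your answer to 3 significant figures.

18.6 days

1/t_eff = 1/t_phys + 1/t_biol = 1/27.7 + 1/56.4 = 0.053832 per day.
t_eff = 27.7 × 56.4 / (27.7 + 56.4) ≈ 18.576 days.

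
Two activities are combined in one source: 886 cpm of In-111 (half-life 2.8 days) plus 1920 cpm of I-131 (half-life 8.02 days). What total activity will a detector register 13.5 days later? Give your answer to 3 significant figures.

In-111: 886 × (1/2)^(13.5/2.8) = 886 × (1/2)^4.8214 ≈ 31.336 cpm.
I-131: 1920 × (1/2)^(13.5/8.02) = 1920 × (1/2)^1.6833 ≈ 597.83 cpm.
Total = 31.336 + 597.83 ≈ 629.17 cpm.

629 cpm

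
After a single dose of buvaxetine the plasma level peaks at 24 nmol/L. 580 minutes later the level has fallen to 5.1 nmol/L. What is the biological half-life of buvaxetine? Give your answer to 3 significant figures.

A/A₀ = 5.1/24 ≈ 0.2125.
n = log₂(4.7059) ≈ 2.2345 half-lives elapsed in 580 minutes.
t½ = 580/2.2345 ≈ 259.57 minutes.

260 minutes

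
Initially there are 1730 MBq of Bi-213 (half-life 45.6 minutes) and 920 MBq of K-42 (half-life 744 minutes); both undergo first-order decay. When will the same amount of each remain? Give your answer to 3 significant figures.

44.3 minutes

Set 1730·(1/2)^(t/45.6) = 920·(1/2)^(t/744).
Taking log₂: log₂(1730/920) = t·(1/45.6 − 1/744).
log₂(1.8804) = 0.91107; 1/45.6 − 1/744 = 0.020586.
t = 0.91107 / 0.020586 ≈ 44.257 minutes.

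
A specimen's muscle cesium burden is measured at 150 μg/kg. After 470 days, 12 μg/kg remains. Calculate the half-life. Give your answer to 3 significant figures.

129 days

A/A₀ = 12/150 ≈ 0.08.
n = log₂(12.5) ≈ 3.6439 half-lives elapsed in 470 days.
t½ = 470/3.6439 ≈ 128.98 days.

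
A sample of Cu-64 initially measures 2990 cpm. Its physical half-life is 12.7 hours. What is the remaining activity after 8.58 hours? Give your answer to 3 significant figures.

1870 cpm

Number of half-lives: n = 8.58/12.7 ≈ 0.67559.
Remaining = 2990 × (1/2)^0.67559 = 2990 × 0.62608 ≈ 1872 cpm.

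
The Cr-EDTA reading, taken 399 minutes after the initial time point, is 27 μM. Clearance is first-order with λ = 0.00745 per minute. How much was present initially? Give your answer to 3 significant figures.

t½ = ln 2 / λ = 0.69315 / 0.00745 ≈ 93.04 minutes.
Number of half-lives elapsed: n = 399/93.04 ≈ 4.2885.
A₀ = A × 2^n = 27 × 2^4.2885 = 27 × 19.542 ≈ 527.63 μM.

528 μM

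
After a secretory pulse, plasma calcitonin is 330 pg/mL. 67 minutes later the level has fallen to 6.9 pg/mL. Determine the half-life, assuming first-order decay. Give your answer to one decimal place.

A/A₀ = 6.9/330 ≈ 0.020909.
n = log₂(47.826) ≈ 5.5797 half-lives elapsed in 67 minutes.
t½ = 67/5.5797 ≈ 12.008 minutes.

12.0 minutes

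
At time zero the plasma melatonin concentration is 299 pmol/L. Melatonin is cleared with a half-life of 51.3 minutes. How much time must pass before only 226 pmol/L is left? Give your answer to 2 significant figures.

Fraction remaining = 226/299 ≈ 0.75585.
n = log₂(299/226) = ln(1.323)/ln 2 ≈ 0.40382 half-lives.
t = n × t½ = 0.40382 × 51.3 ≈ 20.716 minutes.

21 minutes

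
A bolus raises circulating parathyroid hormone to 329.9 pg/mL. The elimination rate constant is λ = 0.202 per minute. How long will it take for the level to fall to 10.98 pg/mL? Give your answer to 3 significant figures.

16.8 minutes

t½ = ln 2 / λ = 0.69315 / 0.202 ≈ 3.4314 minutes.
Fraction remaining = 10.98/329.9 ≈ 0.033283.
n = log₂(329.9/10.98) = ln(30.046)/ln 2 ≈ 4.9091 half-lives.
t = n × t½ = 4.9091 × 3.4314 ≈ 16.845 minutes.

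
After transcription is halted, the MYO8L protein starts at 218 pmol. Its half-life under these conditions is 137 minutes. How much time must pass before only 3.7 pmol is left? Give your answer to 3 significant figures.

806 minutes

Fraction remaining = 3.7/218 ≈ 0.016972.
n = log₂(218/3.7) = ln(58.919)/ln 2 ≈ 5.8807 half-lives.
t = n × t½ = 5.8807 × 137 ≈ 805.65 minutes.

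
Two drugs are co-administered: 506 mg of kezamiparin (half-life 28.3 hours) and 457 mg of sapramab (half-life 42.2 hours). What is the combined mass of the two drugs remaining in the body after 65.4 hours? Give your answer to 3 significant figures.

258 mg

kezamiparin: 506 × (1/2)^(65.4/28.3) = 506 × (1/2)^2.311 ≈ 101.97 mg.
sapramab: 457 × (1/2)^(65.4/42.2) = 457 × (1/2)^1.5498 ≈ 156.1 mg.
Total = 101.97 + 156.1 ≈ 258.07 mg.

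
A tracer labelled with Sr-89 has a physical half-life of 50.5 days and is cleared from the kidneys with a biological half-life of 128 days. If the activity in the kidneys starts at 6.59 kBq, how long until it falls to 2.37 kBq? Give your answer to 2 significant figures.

1/t_eff = 1/t_phys + 1/t_biol = 1/50.5 + 1/128 = 0.027614 per day.
t_eff = 50.5 × 128 / (50.5 + 128) ≈ 36.213 days.
n = log₂(6.59/2.37) ≈ 1.4754; t = 1.4754 × 36.213 ≈ 53.428 days.

53 days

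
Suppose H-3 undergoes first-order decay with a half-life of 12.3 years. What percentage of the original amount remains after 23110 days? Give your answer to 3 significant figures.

23110 days = 63.3151 years.
n = 63.3151/12.3 ≈ 5.1476 half-lives.
Fraction remaining = (1/2)^5.1476 ≈ 0.028212, i.e. 2.8212%.

2.82%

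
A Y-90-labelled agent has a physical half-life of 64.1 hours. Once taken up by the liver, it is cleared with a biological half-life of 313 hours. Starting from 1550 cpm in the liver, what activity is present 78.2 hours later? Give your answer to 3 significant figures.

1/t_eff = 1/t_phys + 1/t_biol = 1/64.1 + 1/313 = 0.018796 per hour.
t_eff = 64.1 × 313 / (64.1 + 313) ≈ 53.204 hours.
Remaining = 1550 × (1/2)^(78.2/53.204) = 1550 × (1/2)^1.4698 ≈ 559.6 cpm.

560 cpm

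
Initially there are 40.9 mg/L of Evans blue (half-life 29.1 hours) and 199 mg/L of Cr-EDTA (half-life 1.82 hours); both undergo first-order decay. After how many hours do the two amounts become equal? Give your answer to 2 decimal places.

4.43 hours

Set 40.9·(1/2)^(t/29.1) = 199·(1/2)^(t/1.82).
Taking log₂: log₂(40.9/199) = t·(1/29.1 − 1/1.82).
log₂(0.20553) = -2.2826; 1/29.1 − 1/1.82 = -0.51509.
t = -2.2826 / -0.51509 ≈ 4.4315 hours.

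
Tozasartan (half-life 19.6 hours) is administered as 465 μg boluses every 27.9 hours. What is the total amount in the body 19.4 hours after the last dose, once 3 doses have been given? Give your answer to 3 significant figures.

The 3 doses were given 75.2, 47.3, 19.4 hours ago.
Total = 465·(1/2)^(75.2/19.6) + 465·(1/2)^(47.3/19.6) + 465·(1/2)^(19.4/19.6)
      = 32.545 + 87.295 + 234.15 ≈ 353.99 μg.

354 μg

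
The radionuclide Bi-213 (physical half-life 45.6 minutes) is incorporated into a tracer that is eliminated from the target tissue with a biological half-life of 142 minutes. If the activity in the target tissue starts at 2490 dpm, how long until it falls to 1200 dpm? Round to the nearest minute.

36 minutes

1/t_eff = 1/t_phys + 1/t_biol = 1/45.6 + 1/142 = 0.028972 per minute.
t_eff = 45.6 × 142 / (45.6 + 142) ≈ 34.516 minutes.
n = log₂(2490/1200) ≈ 1.0531; t = 1.0531 × 34.516 ≈ 36.349 minutes.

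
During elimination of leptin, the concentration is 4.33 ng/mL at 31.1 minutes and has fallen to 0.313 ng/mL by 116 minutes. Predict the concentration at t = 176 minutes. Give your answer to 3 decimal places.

Over Δt = 116 − 31.1 = 84.9 minutes, the level fell by a factor of 4.33/0.313 ≈ 13.834.
n = log₂(13.834) ≈ 3.7901 half-lives, so t½ = 84.9/3.7901 ≈ 22.4 minutes.
From t = 116 to t = 176: 0.313 × (1/2)^((176−116)/22.4) ≈ 0.04889 ng/mL.

0.049 ng/mL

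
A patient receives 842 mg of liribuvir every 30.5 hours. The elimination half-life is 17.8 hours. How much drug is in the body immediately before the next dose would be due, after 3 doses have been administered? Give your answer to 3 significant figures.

359 mg

The 3 doses were given 91.5, 61, 30.5 hours ago.
Total = 842·(1/2)^(91.5/17.8) + 842·(1/2)^(61/17.8) + 842·(1/2)^(30.5/17.8)
      = 23.872 + 78.288 + 256.75 ≈ 358.9 mg.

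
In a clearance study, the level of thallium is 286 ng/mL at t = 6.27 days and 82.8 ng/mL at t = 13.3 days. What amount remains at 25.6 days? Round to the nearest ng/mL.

9 ng/mL

Over Δt = 13.3 − 6.27 = 7.03 days, the level fell by a factor of 286/82.8 ≈ 3.4541.
n = log₂(3.4541) ≈ 1.7883 half-lives, so t½ = 7.03/1.7883 ≈ 3.9311 days.
From t = 13.3 to t = 25.6: 82.8 × (1/2)^((25.6−13.3)/3.9311) ≈ 9.4653 ng/mL.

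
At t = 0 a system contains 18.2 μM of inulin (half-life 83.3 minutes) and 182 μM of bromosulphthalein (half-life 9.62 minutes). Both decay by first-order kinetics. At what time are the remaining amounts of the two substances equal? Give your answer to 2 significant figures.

36 minutes

Set 18.2·(1/2)^(t/83.3) = 182·(1/2)^(t/9.62).
Taking log₂: log₂(18.2/182) = t·(1/83.3 − 1/9.62).
log₂(0.1) = -3.3219; 1/83.3 − 1/9.62 = -0.091945.
t = -3.3219 / -0.091945 ≈ 36.129 minutes.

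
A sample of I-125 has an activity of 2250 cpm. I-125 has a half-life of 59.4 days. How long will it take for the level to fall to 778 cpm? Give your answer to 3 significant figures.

91.0 days

Fraction remaining = 778/2250 ≈ 0.34578.
n = log₂(2250/778) = ln(2.892)/ln 2 ≈ 1.5321 half-lives.
t = n × t½ = 1.5321 × 59.4 ≈ 91.006 days.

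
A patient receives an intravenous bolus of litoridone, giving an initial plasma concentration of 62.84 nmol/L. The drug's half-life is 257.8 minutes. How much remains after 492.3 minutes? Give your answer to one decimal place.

Number of half-lives: n = 492.3/257.8 ≈ 1.9096.
Remaining = 62.84 × (1/2)^1.9096 = 62.84 × 0.26616 ≈ 16.726 nmol/L.

16.7 nmol/L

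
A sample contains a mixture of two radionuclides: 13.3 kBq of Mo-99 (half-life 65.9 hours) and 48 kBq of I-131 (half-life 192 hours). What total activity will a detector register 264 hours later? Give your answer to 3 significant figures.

Mo-99: 13.3 × (1/2)^(264/65.9) = 13.3 × (1/2)^4.0061 ≈ 0.82776 kBq.
I-131: 48 × (1/2)^(264/192) = 48 × (1/2)^1.375 ≈ 18.507 kBq.
Total = 0.82776 + 18.507 ≈ 19.334 kBq.

19.3 kBq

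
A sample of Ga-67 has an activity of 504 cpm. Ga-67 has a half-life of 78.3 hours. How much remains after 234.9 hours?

Elapsed time is 3 half-lives (234.9/78.3).
Each half-life halves the amount: 504 × (1/2)^3 = 504/8 = 63 cpm.

63 cpm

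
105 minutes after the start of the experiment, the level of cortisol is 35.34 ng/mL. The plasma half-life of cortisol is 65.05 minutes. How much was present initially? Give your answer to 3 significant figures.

108 ng/mL

Number of half-lives elapsed: n = 105/65.05 ≈ 1.6141.
A₀ = A × 2^n = 35.34 × 2^1.6141 = 35.34 × 3.0613 ≈ 108.19 ng/mL.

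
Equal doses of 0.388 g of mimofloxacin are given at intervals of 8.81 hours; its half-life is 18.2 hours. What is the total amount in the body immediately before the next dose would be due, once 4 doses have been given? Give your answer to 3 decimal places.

The 4 doses were given 35.24, 26.43, 17.62, 8.81 hours ago.
Total = 0.388·(1/2)^(35.24/18.2) + 0.388·(1/2)^(26.43/18.2) + 0.388·(1/2)^(17.62/18.2) + 0.388·(1/2)^(8.81/18.2)
      = 0.10138 + 0.1418 + 0.19833 + 0.2774 ≈ 0.71892 g.

0.719 g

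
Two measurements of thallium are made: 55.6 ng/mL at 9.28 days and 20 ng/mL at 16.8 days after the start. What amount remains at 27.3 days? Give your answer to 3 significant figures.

4.80 ng/mL

Over Δt = 16.8 − 9.28 = 7.52 days, the level fell by a factor of 55.6/20 ≈ 2.78.
n = log₂(2.78) ≈ 1.4751 half-lives, so t½ = 7.52/1.4751 ≈ 5.098 days.
From t = 16.8 to t = 27.3: 20 × (1/2)^((27.3−16.8)/5.098) ≈ 4.7976 ng/mL.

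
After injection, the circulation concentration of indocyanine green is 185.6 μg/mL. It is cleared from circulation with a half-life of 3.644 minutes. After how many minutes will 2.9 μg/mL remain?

21.864 minutes

2.9/185.6 = 1/64, so 6 half-lives have elapsed.
t = 6 × 3.644 = 21.864 minutes.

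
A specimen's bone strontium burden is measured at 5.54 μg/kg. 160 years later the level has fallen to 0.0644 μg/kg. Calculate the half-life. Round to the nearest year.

A/A₀ = 0.0644/5.54 ≈ 0.011625.
n = log₂(86.025) ≈ 6.4267 half-lives elapsed in 160 years.
t½ = 160/6.4267 ≈ 24.896 years.

25 years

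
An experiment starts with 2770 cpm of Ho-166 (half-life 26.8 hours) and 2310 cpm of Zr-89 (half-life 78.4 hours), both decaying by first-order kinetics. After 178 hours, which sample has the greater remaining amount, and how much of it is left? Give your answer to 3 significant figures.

Ho-166: 2770 × (1/2)^6.6418 ≈ 27.74 cpm.
Zr-89: 2310 × (1/2)^2.2704 ≈ 478.8 cpm.
Zr-89 has more remaining, at ≈ 478.8 cpm.

Zr-89, 479 cpm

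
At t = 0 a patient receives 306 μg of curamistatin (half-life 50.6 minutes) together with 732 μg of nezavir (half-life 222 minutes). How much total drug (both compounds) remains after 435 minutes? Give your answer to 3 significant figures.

189 μg

curamistatin: 306 × (1/2)^(435/50.6) = 306 × (1/2)^8.5968 ≈ 0.79034 μg.
nezavir: 732 × (1/2)^(435/222) = 732 × (1/2)^1.9595 ≈ 188.22 μg.
Total = 0.79034 + 188.22 ≈ 189.01 μg.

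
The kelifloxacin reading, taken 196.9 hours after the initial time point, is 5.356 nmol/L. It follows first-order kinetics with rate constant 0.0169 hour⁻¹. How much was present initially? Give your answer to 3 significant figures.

t½ = ln 2 / k = 0.69315 / 0.0169 ≈ 41.015 hours.
Number of half-lives elapsed: n = 196.9/41.015 ≈ 4.8007.
A₀ = A × 2^n = 5.356 × 2^4.8007 = 5.356 × 27.872 ≈ 149.28 nmol/L.

149 nmol/L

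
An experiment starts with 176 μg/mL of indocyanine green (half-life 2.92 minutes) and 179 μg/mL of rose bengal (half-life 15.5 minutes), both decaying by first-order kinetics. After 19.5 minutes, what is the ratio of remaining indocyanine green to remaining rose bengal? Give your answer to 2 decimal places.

indocyanine green: 176 × (1/2)^(19.5/2.92) = 176 × (1/2)^6.6781 ≈ 1.7187 μg/mL.
rose bengal: 179 × (1/2)^(19.5/15.5) = 179 × (1/2)^1.2581 ≈ 74.841 μg/mL.
Ratio ≈ 1.7187 / 74.841 ≈ 0.022965.

0.02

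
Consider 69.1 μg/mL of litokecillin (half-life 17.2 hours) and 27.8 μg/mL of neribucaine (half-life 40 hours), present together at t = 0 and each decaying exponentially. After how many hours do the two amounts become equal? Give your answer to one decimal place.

39.6 hours

Set 69.1·(1/2)^(t/17.2) = 27.8·(1/2)^(t/40).
Taking log₂: log₂(69.1/27.8) = t·(1/17.2 − 1/40).
log₂(2.4856) = 1.3136; 1/17.2 − 1/40 = 0.03314.
t = 1.3136 / 0.03314 ≈ 39.638 hours.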